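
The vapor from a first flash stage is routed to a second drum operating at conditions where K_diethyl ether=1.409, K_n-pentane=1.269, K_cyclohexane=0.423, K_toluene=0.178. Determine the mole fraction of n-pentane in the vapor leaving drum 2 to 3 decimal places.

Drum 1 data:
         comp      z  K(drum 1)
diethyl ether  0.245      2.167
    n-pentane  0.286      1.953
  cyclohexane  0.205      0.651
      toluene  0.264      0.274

y_n-pentane (drum 2) = 0.458

Drum 1:
Material balance + equilibrium reduce to Σ zᵢ(Kᵢ−1)/(1+ψ₁(Kᵢ−1)) = 0.
g(0) = ΣzᵢKᵢ − 1 = 0.295 and g(1) = 1 − Σzᵢ/Kᵢ = -0.538, so a root lies in (0, 1).
Newton iteration, ψ₁⁰ = 0.68:
  ψ₁ = 0.680: g = -0.1476, g' = -0.785 → ψ₁ = 0.492
  ψ₁ = 0.492: g = -0.0174, g' = -0.628 → ψ₁ = 0.464
Converged at ψ₁ = 0.464.
Drum-1 compositions:
  diethyl ether: x = 0.159, y = 0.344
  n-pentane: x = 0.198, y = 0.387
  cyclohexane: x = 0.245, y = 0.159
  toluene: x = 0.398, y = 0.109
Drum-2 feed = drum-1 vapor: z₂ = (0.3444, 0.3873, 0.1592, 0.1091).
Drum 2:
Rachford–Rice: g(ψ₂) = Σ zᵢ(Kᵢ−1)/(1+ψ₂(Kᵢ−1)) = 0.
Feasibility: ΣzᵢKᵢ = 1.063, Σzᵢ/Kᵢ = 1.539 — both > 1, two phases present.
Iterate (Newton) starting at ψ₂ = 0.5:
  ψ₂ = 0.500: g = -0.0726, g' = -0.379 → ψ₂ = 0.308
  ψ₂ = 0.308: g = -0.0106, g' = -0.280 → ψ₂ = 0.270
Converged at ψ₂ = 0.270.
  diethyl ether: x = 0.310, y = 0.437
  n-pentane: x = 0.361, y = 0.458
  cyclohexane: x = 0.189, y = 0.080
  toluene: x = 0.140, y = 0.025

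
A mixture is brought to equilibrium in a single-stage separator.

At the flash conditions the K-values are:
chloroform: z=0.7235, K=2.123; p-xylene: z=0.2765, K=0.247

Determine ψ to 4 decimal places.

ψ = 0.7146

Rachford–Rice: g(ψ) = Σ zᵢ(Kᵢ−1)/(1+ψ(Kᵢ−1)) = 0.
Check two-phase: ΣzᵢKᵢ = 1.6043 > 1 and Σzᵢ/Kᵢ = 1.4602 > 1, so g(0) = 0.6043 > 0 and g(1) = -0.4602 < 0.
Iterate (Newton) starting at ψ = 0.5:
  ψ = 0.5000: g = 0.18640, g' = -0.7775 → ψ = 0.7397
  ψ = 0.7397: g = -0.02621, g' = -1.0712 → ψ = 0.7153
  ψ = 0.7153: g = -0.00068, g' = -1.0170 → ψ = 0.7146
Converged at ψ = 0.7146.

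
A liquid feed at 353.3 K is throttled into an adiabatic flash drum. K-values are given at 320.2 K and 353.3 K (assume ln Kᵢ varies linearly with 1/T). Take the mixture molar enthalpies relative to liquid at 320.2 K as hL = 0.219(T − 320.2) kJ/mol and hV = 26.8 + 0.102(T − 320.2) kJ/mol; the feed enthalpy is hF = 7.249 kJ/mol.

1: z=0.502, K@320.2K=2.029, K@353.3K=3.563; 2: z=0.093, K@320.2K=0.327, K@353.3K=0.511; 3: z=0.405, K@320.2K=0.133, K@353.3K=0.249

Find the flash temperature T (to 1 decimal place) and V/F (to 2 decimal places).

Adiabatic flash: solve Rachford–Rice at each trial T, then check hF = ψ·hV(T) + (1−ψ)·hL(T).
  T = 320.2 K: K = (2.029, 0.327, 0.133), RR gives ψ = 0.120, H_out = 3.209 kJ/mol
  T = 353.3 K: K = (3.563, 0.511, 0.249), RR gives ψ = 0.513, H_out = 19.017 kJ/mol
  T = 336.8 K: K = (2.729, 0.414, 0.185), RR gives ψ = 0.359, H_out = 12.554 kJ/mol
  T = 328.5 K: K = (2.362, 0.369, 0.158), RR gives ψ = 0.258, H_out = 8.476 kJ/mol
  T = 324.4 K: K = (2.193, 0.348, 0.145), RR gives ψ = 0.196, H_out = 6.075 kJ/mol
  T = 326.4 K: K = (2.274, 0.358, 0.151), RR gives ψ = 0.227, H_out = 7.287 kJ/mol
Linear interpolation between T = 324.4 (H_out = 6.075) and T = 326.4 (H_out = 7.287) on hF = 7.249 gives T ≈ 326.3 K, at which ψ = 0.23.

T = 326.3 K, V/F = 0.23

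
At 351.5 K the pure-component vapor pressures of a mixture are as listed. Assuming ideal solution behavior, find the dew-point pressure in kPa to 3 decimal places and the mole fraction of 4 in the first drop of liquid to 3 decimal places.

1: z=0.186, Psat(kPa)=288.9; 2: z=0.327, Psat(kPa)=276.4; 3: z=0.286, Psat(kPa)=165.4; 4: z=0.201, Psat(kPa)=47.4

Pdew = 128.262 kPa, x_4 = 0.544

At the dew point ψ → 1, so Σzᵢ/Kᵢ = 1 with Kᵢ = Pᵢˢᵃᵗ/P ⇒ 1/P = Σzᵢ/Pᵢˢᵃᵗ.
1/P = 0.186/288.9 + 0.327/276.4 + 0.286/165.4 + 0.201/47.4 = 0.007797 ⇒ P = 128.262 kPa
xᵢ = zᵢP/Pᵢˢᵃᵗ ⇒ x_4 = 0.201·128.262/47.4 = 0.544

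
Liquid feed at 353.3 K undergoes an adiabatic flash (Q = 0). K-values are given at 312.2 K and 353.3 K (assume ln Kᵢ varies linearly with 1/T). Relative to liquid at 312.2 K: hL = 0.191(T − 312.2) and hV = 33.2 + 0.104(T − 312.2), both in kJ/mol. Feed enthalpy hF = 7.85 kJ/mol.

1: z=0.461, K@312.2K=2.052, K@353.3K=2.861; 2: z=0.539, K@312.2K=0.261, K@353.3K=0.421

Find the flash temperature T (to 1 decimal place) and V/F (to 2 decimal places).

Adiabatic flash: solve Rachford–Rice at each trial T, then check hF = ψ·hV(T) + (1−ψ)·hL(T).
  T = 312.2 K: K = (2.052, 0.261), RR gives ψ = 0.111, H_out = 3.700 kJ/mol
  T = 353.3 K: K = (2.861, 0.421), RR gives ψ = 0.507, H_out = 22.857 kJ/mol
  T = 332.8 K: K = (2.449, 0.337), RR gives ψ = 0.323, H_out = 14.077 kJ/mol
  T = 322.5 K: K = (2.248, 0.298), RR gives ψ = 0.224, H_out = 9.218 kJ/mol
  T = 317.4 K: K = (2.150, 0.279), RR gives ψ = 0.171, H_out = 6.593 kJ/mol
  T = 319.9 K: K = (2.198, 0.288), RR gives ψ = 0.198, H_out = 7.902 kJ/mol
  T = 318.6 K: K = (2.173, 0.283), RR gives ψ = 0.184, H_out = 7.227 kJ/mol
Linear interpolation between T = 318.6 (H_out = 7.227) and T = 319.9 (H_out = 7.902) on hF = 7.85 gives T ≈ 319.8 K, at which ψ = 0.20.

T = 319.8 K, V/F = 0.20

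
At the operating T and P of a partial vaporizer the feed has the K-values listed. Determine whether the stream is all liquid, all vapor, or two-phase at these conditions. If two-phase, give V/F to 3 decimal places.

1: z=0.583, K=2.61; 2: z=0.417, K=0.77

ΣzᵢKᵢ = 1.843; Σzᵢ/Kᵢ = 0.765.
Since Σzᵢ/Kᵢ < 1 the mixture is above its dew point — single vapor phase.

all vapor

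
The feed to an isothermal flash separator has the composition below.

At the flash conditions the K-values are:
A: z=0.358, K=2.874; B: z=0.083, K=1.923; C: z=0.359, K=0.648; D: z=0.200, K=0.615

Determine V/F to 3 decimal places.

Material balance + equilibrium reduce to Σ zᵢ(Kᵢ−1)/(1+V/F(Kᵢ−1)) = 0.
g(0) = ΣzᵢKᵢ − 1 = 0.544 and g(1) = 1 − Σzᵢ/Kᵢ = -0.047, so a root lies in (0, 1).
Iterate (Newton) starting at V/F = 0.5:
  V/F = 0.500: g = 0.1501, g' = -0.479 → V/F = 0.813
  V/F = 0.813: g = 0.0204, g' = -0.371 → V/F = 0.868
  V/F = 0.868: g = 0.0002, g' = -0.363 → V/F = 0.869
Converged at V/F = 0.869.

V/F = 0.869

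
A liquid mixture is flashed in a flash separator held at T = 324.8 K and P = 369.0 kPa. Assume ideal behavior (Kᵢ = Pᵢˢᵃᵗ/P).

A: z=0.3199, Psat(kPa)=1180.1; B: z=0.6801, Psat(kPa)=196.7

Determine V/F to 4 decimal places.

V/F = 0.3757

Raoult's law: Kᵢ = Pᵢˢᵃᵗ/P = Pᵢˢᵃᵗ/369.0.
  K_A = 1180.1/369.0 = 3.198103, K_B = 196.7/369.0 = 0.533062
Material balance + equilibrium reduce to Σ zᵢ(Kᵢ−1)/(1+V/F(Kᵢ−1)) = 0.
Feasibility: ΣzᵢKᵢ = 1.3856, Σzᵢ/Kᵢ = 1.3759 — both > 1, two phases present.
Newton iteration, V/F⁰ = 0.31:
  V/F = 0.3100: g = 0.04689, g' = -0.7494 → V/F = 0.3726
  V/F = 0.3726: g = 0.00214, g' = -0.6845 → V/F = 0.3757
Converged at V/F = 0.3757.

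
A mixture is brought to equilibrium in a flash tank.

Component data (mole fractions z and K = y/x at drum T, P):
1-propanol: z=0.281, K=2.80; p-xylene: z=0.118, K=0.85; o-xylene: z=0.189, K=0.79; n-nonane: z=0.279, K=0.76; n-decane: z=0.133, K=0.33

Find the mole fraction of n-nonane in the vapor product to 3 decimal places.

Rachford–Rice: g(β) = Σ zᵢ(Kᵢ−1)/(1+β(Kᵢ−1)) = 0.
g(0) = ΣzᵢKᵢ − 1 = 0.292 and g(1) = 1 − Σzᵢ/Kᵢ = -0.249, so a root lies in (0, 1).
Newton iteration, β⁰ = 0.5:
  β = 0.500: g = -0.0074, g' = -0.421 → β = 0.483
Converged at β = 0.483.
Compositions from xᵢ = zᵢ/(1+β(Kᵢ−1)), yᵢ = Kᵢxᵢ:
  1-propanol: x = 0.150, y = 0.421
  p-xylene: x = 0.127, y = 0.108
  o-xylene: x = 0.210, y = 0.166
  n-nonane: x = 0.316, y = 0.240
  n-decane: x = 0.197, y = 0.065

y_n-nonane = 0.240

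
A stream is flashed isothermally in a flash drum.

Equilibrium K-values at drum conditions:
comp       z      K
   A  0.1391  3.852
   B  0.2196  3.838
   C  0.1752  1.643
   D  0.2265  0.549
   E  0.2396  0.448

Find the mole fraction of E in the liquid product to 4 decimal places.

x_E = 0.4221

Let ψ = V/F and solve Σ zᵢ(Kᵢ−1)/(1+ψ(Kᵢ−1)) = 0.
Check two-phase: ΣzᵢKᵢ = 1.8982 > 1 and Σzᵢ/Kᵢ = 1.1474 > 1, so g(0) = 0.8982 > 0 and g(1) = -0.1474 < 0.
Iterate (Newton) starting at ψ = 0.5:
  ψ = 0.5000: g = 0.19184, g' = -0.7521 → ψ = 0.7551
  ψ = 0.7551: g = 0.01824, g' = -0.6462 → ψ = 0.7833
Converged at ψ = 0.7833.
Compositions from xᵢ = zᵢ/(1+ψ(Kᵢ−1)), yᵢ = Kᵢxᵢ:
  A: x = 0.0430, y = 0.1657
  B: x = 0.0681, y = 0.2615
  C: x = 0.1165, y = 0.1914
  D: x = 0.3502, y = 0.1923
  E: x = 0.4221, y = 0.1891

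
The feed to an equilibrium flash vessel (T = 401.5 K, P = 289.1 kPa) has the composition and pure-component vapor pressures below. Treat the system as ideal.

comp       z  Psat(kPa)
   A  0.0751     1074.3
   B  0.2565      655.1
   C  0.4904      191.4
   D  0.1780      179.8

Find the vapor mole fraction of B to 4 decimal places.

y_B = 0.3538

Raoult's law: Kᵢ = Pᵢˢᵃᵗ/P = Pᵢˢᵃᵗ/289.1.
  K_A = 1074.3/289.1 = 3.716015, K_B = 655.1/289.1 = 2.265998, K_C = 191.4/289.1 = 0.662055, K_D = 179.8/289.1 = 0.621930
Rachford–Rice: g(β) = Σ zᵢ(Kᵢ−1)/(1+β(Kᵢ−1)) = 0.
Feasibility: ΣzᵢKᵢ = 1.2957, Σzᵢ/Kᵢ = 1.1603 — both > 1, two phases present.
Newton–Raphson from β = 0.5:
  β = 0.5000: g = 0.00295, g' = -0.3736 → β = 0.5079
Converged at β = 0.5079.
Compositions from xᵢ = zᵢ/(1+β(Kᵢ−1)), yᵢ = Kᵢxᵢ:
  A: x = 0.0316, y = 0.1173
  B: x = 0.1561, y = 0.3538
  C: x = 0.5920, y = 0.3919
  D: x = 0.2203, y = 0.1370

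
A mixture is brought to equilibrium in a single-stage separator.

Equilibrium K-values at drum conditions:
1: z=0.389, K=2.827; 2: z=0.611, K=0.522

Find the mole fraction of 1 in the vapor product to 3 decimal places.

Let ψ = V/F and solve Σ zᵢ(Kᵢ−1)/(1+ψ(Kᵢ−1)) = 0.
Check two-phase: ΣzᵢKᵢ = 1.419 > 1 and Σzᵢ/Kᵢ = 1.308 > 1, so g(0) = 0.419 > 0 and g(1) = -0.308 < 0.
Iterate (Newton) starting at ψ = 0.63:
  ψ = 0.630: g = -0.0875, g' = -0.566 → ψ = 0.476
  ψ = 0.476: g = 0.0023, g' = -0.606 → ψ = 0.479
Converged at ψ = 0.479.
Compositions from xᵢ = zᵢ/(1+ψ(Kᵢ−1)), yᵢ = Kᵢxᵢ:
  1: x = 0.207, y = 0.586
  2: x = 0.793, y = 0.414

y_1 = 0.586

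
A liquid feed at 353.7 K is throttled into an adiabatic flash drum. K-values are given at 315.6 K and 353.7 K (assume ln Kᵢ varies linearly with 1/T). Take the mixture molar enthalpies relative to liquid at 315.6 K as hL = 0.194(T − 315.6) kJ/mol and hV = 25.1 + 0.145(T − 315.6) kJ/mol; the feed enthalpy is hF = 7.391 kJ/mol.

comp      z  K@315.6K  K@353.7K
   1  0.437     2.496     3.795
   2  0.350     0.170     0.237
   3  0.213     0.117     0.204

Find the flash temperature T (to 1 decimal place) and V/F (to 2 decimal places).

T = 326.1 K, V/F = 0.22

Adiabatic flash: solve Rachford–Rice at each trial T, then check hF = ψ·hV(T) + (1−ψ)·hL(T).
  T = 315.6 K: K = (2.496, 0.170, 0.117), RR gives ψ = 0.138, H_out = 3.456 kJ/mol
  T = 353.7 K: K = (3.795, 0.237, 0.204), RR gives ψ = 0.362, H_out = 15.802 kJ/mol
  T = 334.6 K: K = (3.113, 0.203, 0.157), RR gives ψ = 0.270, H_out = 10.207 kJ/mol
  T = 325.1 K: K = (2.796, 0.186, 0.136), RR gives ψ = 0.211, H_out = 7.046 kJ/mol
  T = 329.9 K: K = (2.954, 0.194, 0.146), RR gives ψ = 0.242, H_out = 8.685 kJ/mol
  T = 327.5 K: K = (2.875, 0.190, 0.141), RR gives ψ = 0.227, H_out = 7.878 kJ/mol
Linear interpolation between T = 325.1 (H_out = 7.046) and T = 327.5 (H_out = 7.878) on hF = 7.391 gives T ≈ 326.1 K, at which ψ = 0.22.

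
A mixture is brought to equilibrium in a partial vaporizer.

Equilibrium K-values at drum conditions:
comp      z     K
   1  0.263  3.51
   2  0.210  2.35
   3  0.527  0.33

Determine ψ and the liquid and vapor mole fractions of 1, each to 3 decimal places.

Let ψ = V/F and solve Σ zᵢ(Kᵢ−1)/(1+ψ(Kᵢ−1)) = 0.
g(0) = ΣzᵢKᵢ − 1 = 0.591 and g(1) = 1 − Σzᵢ/Kᵢ = -0.761, so a root lies in (0, 1).
Newton iteration, ψ⁰ = 0.58:
  ψ = 0.580: g = -0.1497, g' = -1.028 → ψ = 0.434
  ψ = 0.434: g = -0.0035, g' = -1.002 → ψ = 0.431
Converged at ψ = 0.431.
Compositions from xᵢ = zᵢ/(1+ψ(Kᵢ−1)), yᵢ = Kᵢxᵢ:
  1: x = 0.126, y = 0.443
  2: x = 0.133, y = 0.312
  3: x = 0.741, y = 0.244

ψ = 0.431, x_1 = 0.126, y_1 = 0.443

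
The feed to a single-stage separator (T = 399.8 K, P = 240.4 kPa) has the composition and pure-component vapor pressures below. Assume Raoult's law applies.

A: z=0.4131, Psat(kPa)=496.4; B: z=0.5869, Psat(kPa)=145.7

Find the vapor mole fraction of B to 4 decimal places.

Raoult's law: Kᵢ = Pᵢˢᵃᵗ/P = Pᵢˢᵃᵗ/240.4.
  K_A = 496.4/240.4 = 2.064892, K_B = 145.7/240.4 = 0.606073
Rachford–Rice: g(V/F) = Σ zᵢ(Kᵢ−1)/(1+V/F(Kᵢ−1)) = 0.
Feasibility: ΣzᵢKᵢ = 1.2087, Σzᵢ/Kᵢ = 1.1684 — both > 1, two phases present.
Binary case is linear: z₁(K₁−1)(1+V/F(K₂−1)) + z₂(K₂−1)(1+V/F(K₁−1)) = 0
⇒ V/F = [z₁(K₁−1)+z₂(K₂−1)] / [−(K₁−1)(K₂−1)] = 0.20871/0.41949 = 0.4975
Compositions from xᵢ = zᵢ/(1+V/F(Kᵢ−1)), yᵢ = Kᵢxᵢ:
  A: x = 0.2700, y = 0.5576
  B: x = 0.7300, y = 0.4424

y_B = 0.4424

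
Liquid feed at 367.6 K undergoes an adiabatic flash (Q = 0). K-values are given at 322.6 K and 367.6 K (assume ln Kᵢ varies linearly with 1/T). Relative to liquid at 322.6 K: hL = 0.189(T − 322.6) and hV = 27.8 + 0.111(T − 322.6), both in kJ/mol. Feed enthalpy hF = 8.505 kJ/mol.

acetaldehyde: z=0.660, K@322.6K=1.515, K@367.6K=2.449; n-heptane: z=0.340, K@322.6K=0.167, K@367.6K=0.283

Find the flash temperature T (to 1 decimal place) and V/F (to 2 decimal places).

Adiabatic flash: solve Rachford–Rice at each trial T, then check hF = ψ·hV(T) + (1−ψ)·hL(T).
  T = 322.6 K: K = (1.515, 0.167), RR gives ψ = 0.132, H_out = 3.673 kJ/mol
  T = 367.6 K: K = (2.449, 0.283), RR gives ψ = 0.686, H_out = 25.164 kJ/mol
  T = 345.1 K: K = (1.957, 0.221), RR gives ψ = 0.492, H_out = 17.066 kJ/mol
  T = 333.9 K: K = (1.730, 0.193), RR gives ψ = 0.352, H_out = 11.621 kJ/mol
  T = 328.2 K: K = (1.620, 0.180), RR gives ψ = 0.256, H_out = 8.067 kJ/mol
  T = 331.0 K: K = (1.674, 0.186), RR gives ψ = 0.306, H_out = 9.904 kJ/mol
  T = 329.6 K: K = (1.647, 0.183), RR gives ψ = 0.282, H_out = 9.010 kJ/mol
  T = 328.9 K: K = (1.633, 0.181), RR gives ψ = 0.269, H_out = 8.545 kJ/mol
Linear interpolation between T = 328.2 (H_out = 8.067) and T = 328.9 (H_out = 8.545) on hF = 8.505 gives T ≈ 328.8 K, at which ψ = 0.27.

T = 328.8 K, V/F = 0.27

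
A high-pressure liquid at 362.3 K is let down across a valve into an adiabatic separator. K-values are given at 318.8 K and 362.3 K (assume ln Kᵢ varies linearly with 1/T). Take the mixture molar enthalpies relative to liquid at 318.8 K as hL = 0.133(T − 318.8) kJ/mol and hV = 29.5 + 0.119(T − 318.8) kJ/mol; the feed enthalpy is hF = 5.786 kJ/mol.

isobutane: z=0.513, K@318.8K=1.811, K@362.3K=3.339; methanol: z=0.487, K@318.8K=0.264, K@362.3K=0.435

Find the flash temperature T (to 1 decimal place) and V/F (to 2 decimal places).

Adiabatic flash: solve Rachford–Rice at each trial T, then check hF = ψ·hV(T) + (1−ψ)·hL(T).
  T = 318.8 K: K = (1.811, 0.264), RR gives ψ = 0.097, H_out = 2.847 kJ/mol
  T = 362.3 K: K = (3.339, 0.435), RR gives ψ = 0.700, H_out = 26.002 kJ/mol
  T = 340.6 K: K = (2.509, 0.345), RR gives ψ = 0.460, H_out = 16.328 kJ/mol
  T = 329.7 K: K = (2.143, 0.303), RR gives ψ = 0.310, H_out = 10.546 kJ/mol
  T = 324.2 K: K = (1.971, 0.283), RR gives ψ = 0.214, H_out = 7.018 kJ/mol
  T = 321.5 K: K = (1.890, 0.273), RR gives ψ = 0.159, H_out = 5.042 kJ/mol
  T = 322.9 K: K = (1.932, 0.278), RR gives ψ = 0.188, H_out = 6.090 kJ/mol
Linear interpolation between T = 321.5 (H_out = 5.042) and T = 322.9 (H_out = 6.090) on hF = 5.786 gives T ≈ 322.5 K, at which ψ = 0.18.

T = 322.5 K, V/F = 0.18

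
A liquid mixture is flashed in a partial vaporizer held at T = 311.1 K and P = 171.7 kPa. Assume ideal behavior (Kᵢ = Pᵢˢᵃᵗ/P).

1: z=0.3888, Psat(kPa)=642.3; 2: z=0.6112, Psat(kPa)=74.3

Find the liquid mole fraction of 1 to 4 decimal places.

Raoult's law: Kᵢ = Pᵢˢᵃᵗ/P = Pᵢˢᵃᵗ/171.7.
  K_1 = 642.3/171.7 = 3.740827, K_2 = 74.3/171.7 = 0.432732
Rachford–Rice: g(β) = Σ zᵢ(Kᵢ−1)/(1+β(Kᵢ−1)) = 0.
g(0) = ΣzᵢKᵢ − 1 = 0.7189 and g(1) = 1 − Σzᵢ/Kᵢ = -0.5164, so a root lies in (0, 1).
Binary case is linear: z₁(K₁−1)(1+β(K₂−1)) + z₂(K₂−1)(1+β(K₁−1)) = 0
⇒ β = [z₁(K₁−1)+z₂(K₂−1)] / [−(K₁−1)(K₂−1)] = 0.71892/1.55478 = 0.4624
Compositions from xᵢ = zᵢ/(1+β(Kᵢ−1)), yᵢ = Kᵢxᵢ:
  1: x = 0.1715, y = 0.6415
  2: x = 0.8285, y = 0.3585

x_1 = 0.1715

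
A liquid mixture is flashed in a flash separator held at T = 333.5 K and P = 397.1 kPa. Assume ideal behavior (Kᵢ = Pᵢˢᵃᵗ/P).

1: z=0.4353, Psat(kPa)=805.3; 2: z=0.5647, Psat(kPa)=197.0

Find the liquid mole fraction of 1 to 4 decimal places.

Raoult's law: Kᵢ = Pᵢˢᵃᵗ/P = Pᵢˢᵃᵗ/397.1.
  K_1 = 805.3/397.1 = 2.027953, K_2 = 197.0/397.1 = 0.496097
Binary case is linear: z₁(K₁−1)(1+ψ(K₂−1)) + z₂(K₂−1)(1+ψ(K₁−1)) = 0
⇒ ψ = [z₁(K₁−1)+z₂(K₂−1)] / [−(K₁−1)(K₂−1)] = 0.16291/0.51799 = 0.3145
Compositions from xᵢ = zᵢ/(1+ψ(Kᵢ−1)), yᵢ = Kᵢxᵢ:
  1: x = 0.3289, y = 0.6671
  2: x = 0.6711, y = 0.3329

x_1 = 0.3289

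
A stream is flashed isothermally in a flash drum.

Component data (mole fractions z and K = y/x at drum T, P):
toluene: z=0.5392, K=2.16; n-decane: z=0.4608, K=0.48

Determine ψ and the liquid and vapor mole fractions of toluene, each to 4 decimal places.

ψ = 0.6397, x_toluene = 0.3095, y_toluene = 0.6686

Let ψ = V/F and solve Σ zᵢ(Kᵢ−1)/(1+ψ(Kᵢ−1)) = 0.
Check two-phase: ΣzᵢKᵢ = 1.3859 > 1 and Σzᵢ/Kᵢ = 1.2096 > 1, so g(0) = 0.3859 > 0 and g(1) = -0.2096 < 0.
Binary case is linear: z₁(K₁−1)(1+ψ(K₂−1)) + z₂(K₂−1)(1+ψ(K₁−1)) = 0
⇒ ψ = [z₁(K₁−1)+z₂(K₂−1)] / [−(K₁−1)(K₂−1)] = 0.38586/0.60320 = 0.6397
Compositions from xᵢ = zᵢ/(1+ψ(Kᵢ−1)), yᵢ = Kᵢxᵢ:
  toluene: x = 0.3095, y = 0.6686
  n-decane: x = 0.6905, y = 0.3314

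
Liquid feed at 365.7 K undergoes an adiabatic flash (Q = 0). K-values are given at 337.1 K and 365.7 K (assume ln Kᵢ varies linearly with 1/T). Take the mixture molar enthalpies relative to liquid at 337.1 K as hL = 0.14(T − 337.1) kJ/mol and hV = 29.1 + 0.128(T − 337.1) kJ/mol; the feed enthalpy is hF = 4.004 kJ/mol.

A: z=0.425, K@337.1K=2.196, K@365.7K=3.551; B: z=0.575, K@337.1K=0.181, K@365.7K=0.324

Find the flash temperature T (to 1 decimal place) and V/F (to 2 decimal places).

Adiabatic flash: solve Rachford–Rice at each trial T, then check hF = ψ·hV(T) + (1−ψ)·hL(T).
  T = 337.1 K: K = (2.196, 0.181), RR gives ψ = 0.038, H_out = 1.110 kJ/mol
  T = 365.7 K: K = (3.551, 0.324), RR gives ψ = 0.403, H_out = 15.602 kJ/mol
  T = 351.4 K: K = (2.820, 0.245), RR gives ψ = 0.247, H_out = 9.147 kJ/mol
  T = 344.2 K: K = (2.493, 0.211), RR gives ψ = 0.153, H_out = 5.448 kJ/mol
  T = 340.6 K: K = (2.339, 0.195), RR gives ψ = 0.099, H_out = 3.362 kJ/mol
  T = 342.4 K: K = (2.415, 0.203), RR gives ψ = 0.127, H_out = 4.430 kJ/mol
Linear interpolation between T = 340.6 (H_out = 3.362) and T = 342.4 (H_out = 4.430) on hF = 4.004 gives T ≈ 341.7 K, at which ψ = 0.12.

T = 341.7 K, V/F = 0.12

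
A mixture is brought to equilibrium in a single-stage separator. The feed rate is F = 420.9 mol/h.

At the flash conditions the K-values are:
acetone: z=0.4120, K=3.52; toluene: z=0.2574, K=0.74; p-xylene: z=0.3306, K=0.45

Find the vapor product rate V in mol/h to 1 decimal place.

Newton–Raphson from ψ = 0.5:
  ψ = 0.5000: g = 0.13167, g' = -0.7255 → ψ = 0.6815
  ψ = 0.6815: g = 0.00990, g' = -0.6359 → ψ = 0.6971
Converged at ψ = 0.6971.
Then V = ψ·F = 0.6971·420.9 = 293.4 mol/h and L = F − V = 127.5 mol/h.

V = 293.4 mol/h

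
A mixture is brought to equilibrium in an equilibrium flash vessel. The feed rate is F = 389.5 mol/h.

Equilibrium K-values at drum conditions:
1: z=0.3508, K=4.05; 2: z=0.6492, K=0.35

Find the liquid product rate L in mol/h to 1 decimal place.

L = 262.2 mol/h

Rachford–Rice: g(V/F) = Σ zᵢ(Kᵢ−1)/(1+V/F(Kᵢ−1)) = 0.
Check two-phase: ΣzᵢKᵢ = 1.6480 > 1 and Σzᵢ/Kᵢ = 1.9415 > 1, so g(0) = 0.6480 > 0 and g(1) = -0.9415 < 0.
Iterate (Newton) starting at V/F = 0.33:
  V/F = 0.3300: g = -0.00397, g' = -1.2551 → V/F = 0.3268
Converged at V/F = 0.3268.
Then V = V/F·F = 0.3268·389.5 = 127.3 mol/h and L = F − V = 262.2 mol/h.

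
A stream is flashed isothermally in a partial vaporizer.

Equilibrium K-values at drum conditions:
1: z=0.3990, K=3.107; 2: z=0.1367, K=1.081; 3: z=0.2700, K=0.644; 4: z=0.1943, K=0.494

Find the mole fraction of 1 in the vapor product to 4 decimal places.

y_1 = 0.4433

Material balance + equilibrium reduce to Σ zᵢ(Kᵢ−1)/(1+ψ(Kᵢ−1)) = 0.
g(0) = ΣzᵢKᵢ − 1 = 0.6573 and g(1) = 1 − Σzᵢ/Kᵢ = -0.0675, so a root lies in (0, 1).
Newton iteration, ψ⁰ = 0.42:
  ψ = 0.4200: g = 0.21885, g' = -0.6269 → ψ = 0.7691
  ψ = 0.7691: g = 0.03793, g' = -0.4570 → ψ = 0.8521
  ψ = 0.8521: g = 0.00029, g' = -0.4517 → ψ = 0.8527
Converged at ψ = 0.8527.
Compositions from xᵢ = zᵢ/(1+ψ(Kᵢ−1)), yᵢ = Kᵢxᵢ:
  1: x = 0.1427, y = 0.4433
  2: x = 0.1279, y = 0.1382
  3: x = 0.3877, y = 0.2497
  4: x = 0.3418, y = 0.1688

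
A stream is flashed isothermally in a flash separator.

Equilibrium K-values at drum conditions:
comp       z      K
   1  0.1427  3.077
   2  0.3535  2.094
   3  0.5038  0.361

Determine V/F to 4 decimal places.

Material balance + equilibrium reduce to Σ zᵢ(Kᵢ−1)/(1+V/F(Kᵢ−1)) = 0.
g(0) = ΣzᵢKᵢ − 1 = 0.3612 and g(1) = 1 − Σzᵢ/Kᵢ = -0.6108, so a root lies in (0, 1).
Iterate (Newton) starting at V/F = 0.37:
  V/F = 0.3700: g = 0.02128, g' = -0.7640 → V/F = 0.3979
Converged at V/F = 0.3979.

V/F = 0.3979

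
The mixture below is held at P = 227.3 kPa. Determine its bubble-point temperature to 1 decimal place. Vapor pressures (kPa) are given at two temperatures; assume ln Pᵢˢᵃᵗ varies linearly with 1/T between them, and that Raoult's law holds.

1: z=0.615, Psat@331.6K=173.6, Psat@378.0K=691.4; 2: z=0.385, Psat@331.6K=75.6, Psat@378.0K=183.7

Bubble-point temperature: ΣzᵢPᵢˢᵃᵗ(T) = P. Interpolate ln Pᵢˢᵃᵗ = aᵢ + bᵢ/T.
  T = 331.6 K: ΣzᵢPᵢˢᵃᵗ = 135.87 kPa
  T = 378.0 K: ΣzᵢPᵢˢᵃᵗ = 495.94 kPa
  T = 354.8 K: ΣzᵢPᵢˢᵃᵗ = 269.62 kPa
  T = 343.2 K: ΣzᵢPᵢˢᵃᵗ = 193.37 kPa
  T = 349.0 K: ΣzᵢPᵢˢᵃᵗ = 228.90 kPa
  T = 346.1 K: ΣzᵢPᵢˢᵃᵗ = 210.52 kPa
  T = 347.6 K: ΣzᵢPᵢˢᵃᵗ = 219.86 kPa
Interpolating between 347.6 K and 349.0 K gives T ≈ 348.8 K.

T = 348.8 K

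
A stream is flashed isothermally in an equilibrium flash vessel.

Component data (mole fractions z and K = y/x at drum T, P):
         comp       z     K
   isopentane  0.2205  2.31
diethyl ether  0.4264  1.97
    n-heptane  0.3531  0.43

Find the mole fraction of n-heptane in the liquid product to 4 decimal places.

x_n-heptane = 0.6535

Let ψ = V/F and solve Σ zᵢ(Kᵢ−1)/(1+ψ(Kᵢ−1)) = 0.
Feasibility: ΣzᵢKᵢ = 1.5012, Σzᵢ/Kᵢ = 1.1331 — both > 1, two phases present.
Newton–Raphson from ψ = 0.67:
  ψ = 0.6700: g = 0.07890, g' = -0.5550 → ψ = 0.8122
  ψ = 0.8122: g = -0.00345, g' = -0.6121 → ψ = 0.8065
Converged at ψ = 0.8065.
Compositions from xᵢ = zᵢ/(1+ψ(Kᵢ−1)), yᵢ = Kᵢxᵢ:
  isopentane: x = 0.1072, y = 0.2477
  diethyl ether: x = 0.2392, y = 0.4713
  n-heptane: x = 0.6535, y = 0.2810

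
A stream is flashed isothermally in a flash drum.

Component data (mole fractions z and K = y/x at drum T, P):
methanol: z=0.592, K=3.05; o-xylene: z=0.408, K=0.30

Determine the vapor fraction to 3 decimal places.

ψ = 0.647

Material balance + equilibrium reduce to Σ zᵢ(Kᵢ−1)/(1+ψ(Kᵢ−1)) = 0.
Feasibility: ΣzᵢKᵢ = 1.928, Σzᵢ/Kᵢ = 1.554 — both > 1, two phases present.
Binary case is linear: z₁(K₁−1)(1+ψ(K₂−1)) + z₂(K₂−1)(1+ψ(K₁−1)) = 0
⇒ ψ = [z₁(K₁−1)+z₂(K₂−1)] / [−(K₁−1)(K₂−1)] = 0.9280/1.4350 = 0.647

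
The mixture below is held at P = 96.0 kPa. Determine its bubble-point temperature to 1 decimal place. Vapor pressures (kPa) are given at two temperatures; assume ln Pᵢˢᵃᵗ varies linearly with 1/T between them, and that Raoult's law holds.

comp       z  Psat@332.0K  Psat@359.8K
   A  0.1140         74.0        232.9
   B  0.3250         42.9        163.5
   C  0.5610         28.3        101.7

Bubble-point temperature: ΣzᵢPᵢˢᵃᵗ(T) = P. Interpolate ln Pᵢˢᵃᵗ = aᵢ + bᵢ/T.
  T = 332.0 K: ΣzᵢPᵢˢᵃᵗ = 38.25 kPa
  T = 359.8 K: ΣzᵢPᵢˢᵃᵗ = 136.74 kPa
  T = 345.9 K: ΣzᵢPᵢˢᵃᵗ = 74.16 kPa
  T = 352.9 K: ΣzᵢPᵢˢᵃᵗ = 101.52 kPa
  T = 349.4 K: ΣzᵢPᵢˢᵃᵗ = 86.90 kPa
  T = 351.1 K: ΣzᵢPᵢˢᵃᵗ = 93.75 kPa
Interpolating between 351.1 K and 352.9 K gives T ≈ 351.6 K.

T = 351.6 K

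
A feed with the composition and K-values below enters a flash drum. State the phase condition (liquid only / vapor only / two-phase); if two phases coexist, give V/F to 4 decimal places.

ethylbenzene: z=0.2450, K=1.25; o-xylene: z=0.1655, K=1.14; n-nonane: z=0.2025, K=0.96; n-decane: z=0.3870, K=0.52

ΣzᵢKᵢ = 0.8906; Σzᵢ/Kᵢ = 1.2963.
Since ΣzᵢKᵢ < 1 the mixture is below its bubble point — single liquid phase.

liquid only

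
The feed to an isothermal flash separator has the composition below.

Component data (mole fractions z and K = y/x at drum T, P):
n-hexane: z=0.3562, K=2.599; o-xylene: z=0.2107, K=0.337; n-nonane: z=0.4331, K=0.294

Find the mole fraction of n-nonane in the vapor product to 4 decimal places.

y_n-nonane = 0.1383

Material balance + equilibrium reduce to Σ zᵢ(Kᵢ−1)/(1+β(Kᵢ−1)) = 0.
Check two-phase: ΣzᵢKᵢ = 1.1241 > 1 and Σzᵢ/Kᵢ = 2.2354 > 1, so g(0) = 0.1241 > 0 and g(1) = -1.2354 < 0.
Newton–Raphson from β = 0.5:
  β = 0.5000: g = -0.36505, g' = -1.0042 → β = 0.1365
  β = 0.1365: g = -0.02442, g' = -0.9900 → β = 0.1118
  β = 0.1118: g = 0.00033, g' = -1.0179 → β = 0.1121
Converged at β = 0.1121.
Compositions from xᵢ = zᵢ/(1+β(Kᵢ−1)), yᵢ = Kᵢxᵢ:
  n-hexane: x = 0.3020, y = 0.7850
  o-xylene: x = 0.2276, y = 0.0767
  n-nonane: x = 0.4703, y = 0.1383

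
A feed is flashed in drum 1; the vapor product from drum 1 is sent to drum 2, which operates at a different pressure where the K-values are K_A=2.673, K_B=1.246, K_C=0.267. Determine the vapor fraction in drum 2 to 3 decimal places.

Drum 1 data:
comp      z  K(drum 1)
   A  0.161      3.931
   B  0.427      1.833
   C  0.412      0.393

V/F (drum 2) = 0.529

Drum 1:
Let ψ₁ = V/F and solve Σ zᵢ(Kᵢ−1)/(1+ψ₁(Kᵢ−1)) = 0.
Feasibility: ΣzᵢKᵢ = 1.577, Σzᵢ/Kᵢ = 1.322 — both > 1, two phases present.
Newton–Raphson from ψ₁ = 0.5:
  ψ₁ = 0.500: g = 0.0834, g' = -0.688 → ψ₁ = 0.621
  ψ₁ = 0.621: g = 0.0002, g' = -0.694 → ψ₁ = 0.622
Converged at ψ₁ = 0.622.
Drum-1 compositions:
  A: x = 0.057, y = 0.224
  B: x = 0.281, y = 0.516
  C: x = 0.662, y = 0.260
Drum-2 feed = drum-1 vapor: z₂ = (0.2243, 0.5157, 0.2600).
Drum 2:
Newton–Raphson from ψ₂ = 0.58:
  ψ₂ = 0.580: g = -0.0301, g' = -0.608 → ψ₂ = 0.531
  ψ₂ = 0.531: g = -0.0009, g' = -0.575 → ψ₂ = 0.529
Converged at ψ₂ = 0.529.
  A: x = 0.119, y = 0.318
  B: x = 0.456, y = 0.569
  C: x = 0.425, y = 0.113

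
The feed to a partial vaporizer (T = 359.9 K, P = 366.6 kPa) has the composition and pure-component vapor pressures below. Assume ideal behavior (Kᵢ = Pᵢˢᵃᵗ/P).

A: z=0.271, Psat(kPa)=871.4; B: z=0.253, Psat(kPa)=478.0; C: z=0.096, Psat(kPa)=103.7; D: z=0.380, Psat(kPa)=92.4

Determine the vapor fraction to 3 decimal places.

ψ = 0.130

Raoult's law: Kᵢ = Pᵢˢᵃᵗ/P = Pᵢˢᵃᵗ/366.6.
  K_A = 871.4/366.6 = 2.37698, K_B = 478.0/366.6 = 1.30387, K_C = 103.7/366.6 = 0.28287, K_D = 92.4/366.6 = 0.25205
Newton–Raphson from ψ = 0.64:
  ψ = 0.640: g = -0.4097, g' = -1.112 → ψ = 0.272
  ψ = 0.272: g = -0.0996, g' = -0.703 → ψ = 0.130
Converged at ψ = 0.130.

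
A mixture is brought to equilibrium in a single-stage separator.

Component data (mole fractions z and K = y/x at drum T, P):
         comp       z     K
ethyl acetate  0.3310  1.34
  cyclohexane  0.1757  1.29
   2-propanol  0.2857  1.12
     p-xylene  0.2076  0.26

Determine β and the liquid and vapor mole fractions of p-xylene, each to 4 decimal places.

β = 0.2317, x_p-xylene = 0.2506, y_p-xylene = 0.0651

Let β = V/F and solve Σ zᵢ(Kᵢ−1)/(1+β(Kᵢ−1)) = 0.
g(0) = ΣzᵢKᵢ − 1 = 0.0442 and g(1) = 1 − Σzᵢ/Kᵢ = -0.4368, so a root lies in (0, 1).
Newton–Raphson from β = 0.5:
  β = 0.5000: g = -0.07082, g' = -0.3293 → β = 0.2850
  β = 0.2850: g = -0.01186, g' = -0.2308 → β = 0.2336
  β = 0.2336: g = -0.00039, g' = -0.2158 → β = 0.2317
Converged at β = 0.2317.
Compositions from xᵢ = zᵢ/(1+β(Kᵢ−1)), yᵢ = Kᵢxᵢ:
  ethyl acetate: x = 0.3068, y = 0.4111
  cyclohexane: x = 0.1646, y = 0.2124
  2-propanol: x = 0.2780, y = 0.3113
  p-xylene: x = 0.2506, y = 0.0651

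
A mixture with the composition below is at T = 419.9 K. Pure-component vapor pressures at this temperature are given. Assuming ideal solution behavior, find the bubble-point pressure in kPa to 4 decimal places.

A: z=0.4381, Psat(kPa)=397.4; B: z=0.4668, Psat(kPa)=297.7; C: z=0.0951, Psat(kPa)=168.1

At the bubble point ψ → 0, so ΣzᵢKᵢ = 1 with Kᵢ = Pᵢˢᵃᵗ/P ⇒ P = ΣzᵢPᵢˢᵃᵗ.
P = 0.4381·397.4 + 0.4668·297.7 + 0.0951·168.1 = 329.0536 kPa

Pbub = 329.0536 kPa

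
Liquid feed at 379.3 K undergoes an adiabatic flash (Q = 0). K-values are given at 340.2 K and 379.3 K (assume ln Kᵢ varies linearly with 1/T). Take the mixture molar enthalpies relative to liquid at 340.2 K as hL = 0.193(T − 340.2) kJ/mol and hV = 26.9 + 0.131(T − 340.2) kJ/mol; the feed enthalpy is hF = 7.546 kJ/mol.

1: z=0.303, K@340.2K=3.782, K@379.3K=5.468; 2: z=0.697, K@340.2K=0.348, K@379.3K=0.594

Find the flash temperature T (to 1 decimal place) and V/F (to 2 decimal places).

T = 344.9 K, V/F = 0.25

Adiabatic flash: solve Rachford–Rice at each trial T, then check hF = ψ·hV(T) + (1−ψ)·hL(T).
  T = 340.2 K: K = (3.782, 0.348), RR gives ψ = 0.214, H_out = 5.762 kJ/mol
  T = 379.3 K: K = (5.468, 0.594), RR gives ψ = 0.590, H_out = 21.995 kJ/mol
  T = 359.8 K: K = (4.595, 0.462), RR gives ψ = 0.369, H_out = 13.259 kJ/mol
  T = 350.0 K: K = (4.180, 0.402), RR gives ψ = 0.288, H_out = 9.460 kJ/mol
  T = 345.1 K: K = (3.979, 0.375), RR gives ψ = 0.251, H_out = 7.608 kJ/mol
  T = 342.6 K: K = (3.878, 0.361), RR gives ψ = 0.232, H_out = 6.667 kJ/mol
  T = 343.9 K: K = (3.930, 0.368), RR gives ψ = 0.242, H_out = 7.156 kJ/mol
Linear interpolation between T = 343.9 (H_out = 7.156) and T = 345.1 (H_out = 7.608) on hF = 7.546 gives T ≈ 344.9 K, at which ψ = 0.25.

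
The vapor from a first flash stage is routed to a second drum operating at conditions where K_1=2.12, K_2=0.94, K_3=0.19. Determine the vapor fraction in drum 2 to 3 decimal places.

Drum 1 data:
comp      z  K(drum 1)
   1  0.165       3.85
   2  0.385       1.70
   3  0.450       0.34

Drum 1:
Newton–Raphson from ψ₁ = 0.68:
  ψ₁ = 0.680: g = -0.1962, g' = -0.887 → ψ₁ = 0.459
  ψ₁ = 0.459: g = -0.0183, g' = -0.763 → ψ₁ = 0.435
Converged at ψ₁ = 0.435.
Drum-1 compositions:
  1: x = 0.074, y = 0.284
  2: x = 0.295, y = 0.502
  3: x = 0.631, y = 0.215
Drum-2 feed = drum-1 vapor: z₂ = (0.2837, 0.5017, 0.2146).
Drum 2:
Newton iteration, ψ₂⁰ = 0.5:
  ψ₂ = 0.500: g = -0.1195, g' = -0.546 → ψ₂ = 0.281
  ψ₂ = 0.281: g = -0.0140, g' = -0.444 → ψ₂ = 0.249
Converged at ψ₂ = 0.249.
  1: x = 0.222, y = 0.470
  2: x = 0.509, y = 0.479
  3: x = 0.269, y = 0.051

V/F (drum 2) = 0.249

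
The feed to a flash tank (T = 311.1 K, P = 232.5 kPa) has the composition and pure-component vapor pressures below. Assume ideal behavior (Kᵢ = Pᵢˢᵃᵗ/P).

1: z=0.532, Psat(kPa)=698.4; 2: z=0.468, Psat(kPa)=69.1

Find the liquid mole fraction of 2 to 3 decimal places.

Raoult's law: Kᵢ = Pᵢˢᵃᵗ/P = Pᵢˢᵃᵗ/232.5.
  K_1 = 698.4/232.5 = 3.00387, K_2 = 69.1/232.5 = 0.29720
Material balance + equilibrium reduce to Σ zᵢ(Kᵢ−1)/(1+β(Kᵢ−1)) = 0.
g(0) = ΣzᵢKᵢ − 1 = 0.737 and g(1) = 1 − Σzᵢ/Kᵢ = -0.752, so a root lies in (0, 1).
Binary case is linear: z₁(K₁−1)(1+β(K₂−1)) + z₂(K₂−1)(1+β(K₁−1)) = 0
⇒ β = [z₁(K₁−1)+z₂(K₂−1)] / [−(K₁−1)(K₂−1)] = 0.7372/1.4083 = 0.523
Compositions from xᵢ = zᵢ/(1+β(Kᵢ−1)), yᵢ = Kᵢxᵢ:
  1: x = 0.260, y = 0.780
  2: x = 0.740, y = 0.220

x_2 = 0.740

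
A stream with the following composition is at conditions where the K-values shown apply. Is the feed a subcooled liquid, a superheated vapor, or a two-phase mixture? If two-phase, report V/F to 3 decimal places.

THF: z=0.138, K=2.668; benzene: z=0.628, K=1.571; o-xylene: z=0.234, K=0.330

two-phase, V/F = 0.810

ΣzᵢKᵢ = 1.432; Σzᵢ/Kᵢ = 1.161.
Both exceed 1, so a two-phase solution exists.
Iterate (Newton) starting at ψ = 0.38:
  ψ = 0.380: g = 0.2252, g' = -0.471 → ψ = 0.858
  ψ = 0.858: g = -0.0334, g' = -0.738 → ψ = 0.813
  ψ = 0.813: g = -0.0016, g' = -0.671 → ψ = 0.810
Converged at ψ = 0.810.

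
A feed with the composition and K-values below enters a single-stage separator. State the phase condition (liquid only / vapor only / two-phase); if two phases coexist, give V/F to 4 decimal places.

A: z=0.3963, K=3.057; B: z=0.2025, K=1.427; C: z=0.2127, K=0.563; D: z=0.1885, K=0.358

two-phase, V/F = 0.7717

ΣzᵢKᵢ = 1.6877; Σzᵢ/Kᵢ = 1.1759.
Both exceed 1, so a two-phase solution exists.
Rachford–Rice: g(ψ) = Σ zᵢ(Kᵢ−1)/(1+ψ(Kᵢ−1)) = 0.
Newton iteration, ψ⁰ = 0.5:
  ψ = 0.5000: g = 0.17596, g' = -0.6676 → ψ = 0.7636
  ψ = 0.7636: g = 0.00544, g' = -0.6652 → ψ = 0.7717
Converged at ψ = 0.7717.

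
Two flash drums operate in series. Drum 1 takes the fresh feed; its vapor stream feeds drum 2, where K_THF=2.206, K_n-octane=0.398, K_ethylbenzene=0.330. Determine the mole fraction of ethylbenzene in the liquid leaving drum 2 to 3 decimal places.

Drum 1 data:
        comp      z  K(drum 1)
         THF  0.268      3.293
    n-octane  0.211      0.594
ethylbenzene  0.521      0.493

Drum 1:
Let ψ₁ = V/F and solve Σ zᵢ(Kᵢ−1)/(1+ψ₁(Kᵢ−1)) = 0.
Feasibility: ΣzᵢKᵢ = 1.265, Σzᵢ/Kᵢ = 1.493 — both > 1, two phases present.
Iterate (Newton) starting at ψ₁ = 0.34:
  ψ₁ = 0.340: g = -0.0732, g' = -0.687 → ψ₁ = 0.233
  ψ₁ = 0.233: g = 0.0060, g' = -0.813 → ψ₁ = 0.241
Converged at ψ₁ = 0.241.
Drum-1 compositions:
  THF: x = 0.173, y = 0.568
  n-octane: x = 0.234, y = 0.139
  ethylbenzene: x = 0.593, y = 0.293
Drum-2 feed = drum-1 vapor: z₂ = (0.5685, 0.1389, 0.2926).
Drum 2:
Iterate (Newton) starting at ψ₂ = 0.62:
  ψ₂ = 0.620: g = -0.0765, g' = -0.783 → ψ₂ = 0.522
  ψ₂ = 0.522: g = -0.0029, g' = -0.729 → ψ₂ = 0.518
Converged at ψ₂ = 0.518.
  THF: x = 0.350, y = 0.772
  n-octane: x = 0.202, y = 0.080
  ethylbenzene: x = 0.448, y = 0.148

x_ethylbenzene (drum 2) = 0.448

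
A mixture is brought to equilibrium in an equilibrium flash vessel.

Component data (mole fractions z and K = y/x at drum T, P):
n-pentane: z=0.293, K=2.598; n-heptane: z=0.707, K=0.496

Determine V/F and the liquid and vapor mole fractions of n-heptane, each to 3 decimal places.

V/F = 0.139, x_n-heptane = 0.760, y_n-heptane = 0.377

Rachford–Rice: g(V/F) = Σ zᵢ(Kᵢ−1)/(1+V/F(Kᵢ−1)) = 0.
Check two-phase: ΣzᵢKᵢ = 1.112 > 1 and Σzᵢ/Kᵢ = 1.538 > 1, so g(0) = 0.112 > 0 and g(1) = -0.538 < 0.
Newton iteration, V/F⁰ = 0.35:
  V/F = 0.350: g = -0.1324, g' = -0.572 → V/F = 0.119
  V/F = 0.119: g = 0.0145, g' = -0.732 → V/F = 0.139
Converged at V/F = 0.139.
Compositions from xᵢ = zᵢ/(1+V/F(Kᵢ−1)), yᵢ = Kᵢxᵢ:
  n-pentane: x = 0.240, y = 0.623
  n-heptane: x = 0.760, y = 0.377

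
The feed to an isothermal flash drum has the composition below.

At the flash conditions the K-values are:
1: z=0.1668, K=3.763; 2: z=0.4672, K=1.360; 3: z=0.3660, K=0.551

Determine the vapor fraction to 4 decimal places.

Let ψ = V/F and solve Σ zᵢ(Kᵢ−1)/(1+ψ(Kᵢ−1)) = 0.
g(0) = ΣzᵢKᵢ − 1 = 0.4647 and g(1) = 1 − Σzᵢ/Kᵢ = -0.0521, so a root lies in (0, 1).
Iterate (Newton) starting at ψ = 0.45:
  ψ = 0.4500: g = 0.14424, g' = -0.4138 → ψ = 0.7986
  ψ = 0.7986: g = 0.01816, g' = -0.3397 → ψ = 0.8521
  ψ = 0.8521: g = -0.00005, g' = -0.3422 → ψ = 0.8519
Converged at ψ = 0.8519.

ψ = 0.8519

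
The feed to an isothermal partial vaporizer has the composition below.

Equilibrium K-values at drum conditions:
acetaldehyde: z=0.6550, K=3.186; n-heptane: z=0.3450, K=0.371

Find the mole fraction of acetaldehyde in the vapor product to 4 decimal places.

y_acetaldehyde = 0.7119

Rachford–Rice: g(ψ) = Σ zᵢ(Kᵢ−1)/(1+ψ(Kᵢ−1)) = 0.
Feasibility: ΣzᵢKᵢ = 2.2148, Σzᵢ/Kᵢ = 1.1355 — both > 1, two phases present.
Newton–Raphson from ψ = 0.5:
  ψ = 0.5000: g = 0.36754, g' = -1.0050 → ψ = 0.8657
  ψ = 0.8657: g = 0.01857, g' = -1.0321 → ψ = 0.8837
  ψ = 0.8837: g = -0.00021, g' = -1.0561 → ψ = 0.8835
Converged at ψ = 0.8835.
Compositions from xᵢ = zᵢ/(1+ψ(Kᵢ−1)), yᵢ = Kᵢxᵢ:
  acetaldehyde: x = 0.2234, y = 0.7119
  n-heptane: x = 0.7766, y = 0.2881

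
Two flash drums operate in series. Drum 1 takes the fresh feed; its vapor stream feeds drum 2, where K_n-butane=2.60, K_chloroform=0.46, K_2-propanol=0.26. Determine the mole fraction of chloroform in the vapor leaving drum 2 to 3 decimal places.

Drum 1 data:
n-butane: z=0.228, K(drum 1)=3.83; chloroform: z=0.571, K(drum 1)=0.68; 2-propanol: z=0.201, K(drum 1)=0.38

y_chloroform (drum 2) = 0.270

Drum 1:
Rachford–Rice: g(ψ₁) = Σ zᵢ(Kᵢ−1)/(1+ψ₁(Kᵢ−1)) = 0.
Feasibility: ΣzᵢKᵢ = 1.338, Σzᵢ/Kᵢ = 1.428 — both > 1, two phases present.
Newton–Raphson from ψ₁ = 0.5:
  ψ₁ = 0.500: g = -0.1310, g' = -0.558 → ψ₁ = 0.265
  ψ₁ = 0.265: g = 0.0196, g' = -0.776 → ψ₁ = 0.291
Converged at ψ₁ = 0.291.
Drum-1 compositions:
  n-butane: x = 0.125, y = 0.479
  chloroform: x = 0.630, y = 0.428
  2-propanol: x = 0.245, y = 0.093
Drum-2 feed = drum-1 vapor: z₂ = (0.4786, 0.4282, 0.0932).
Drum 2:
Rachford–Rice: g(ψ₂) = Σ zᵢ(Kᵢ−1)/(1+ψ₂(Kᵢ−1)) = 0.
g(0) = ΣzᵢKᵢ − 1 = 0.465 and g(1) = 1 − Σzᵢ/Kᵢ = -0.474, so a root lies in (0, 1).
Newton iteration, ψ₂⁰ = 0.5:
  ψ₂ = 0.500: g = -0.0009, g' = -0.741 → ψ₂ = 0.499
Converged at ψ₂ = 0.499.
  n-butane: x = 0.266, y = 0.692
  chloroform: x = 0.586, y = 0.270
  2-propanol: x = 0.148, y = 0.038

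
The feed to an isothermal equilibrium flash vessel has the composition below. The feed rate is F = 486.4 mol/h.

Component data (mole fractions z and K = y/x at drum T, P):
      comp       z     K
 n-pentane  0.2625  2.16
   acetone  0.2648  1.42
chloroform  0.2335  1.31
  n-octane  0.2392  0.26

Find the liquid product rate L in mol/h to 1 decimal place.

L = 185.6 mol/h

Iterate (Newton) starting at ψ = 0.5:
  ψ = 0.5000: g = 0.06634, g' = -0.5202 → ψ = 0.6275
  ψ = 0.6275: g = -0.00563, g' = -0.6198 → ψ = 0.6184
Converged at ψ = 0.6184.
Then V = ψ·F = 0.6184·486.4 = 300.8 mol/h and L = F − V = 185.6 mol/h.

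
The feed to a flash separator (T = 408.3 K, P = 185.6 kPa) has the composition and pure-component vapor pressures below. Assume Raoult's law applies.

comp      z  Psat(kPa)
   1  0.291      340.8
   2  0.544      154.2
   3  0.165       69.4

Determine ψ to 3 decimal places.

Raoult's law: Kᵢ = Pᵢˢᵃᵗ/P = Pᵢˢᵃᵗ/185.6.
  K_1 = 340.8/185.6 = 1.83621, K_2 = 154.2/185.6 = 0.83082, K_3 = 69.4/185.6 = 0.37392
Newton–Raphson from ψ = 0.47:
  ψ = 0.470: g = -0.0717, g' = -0.253 → ψ = 0.187
  ψ = 0.187: g = -0.0016, g' = -0.252 → ψ = 0.181
Converged at ψ = 0.181.

ψ = 0.181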